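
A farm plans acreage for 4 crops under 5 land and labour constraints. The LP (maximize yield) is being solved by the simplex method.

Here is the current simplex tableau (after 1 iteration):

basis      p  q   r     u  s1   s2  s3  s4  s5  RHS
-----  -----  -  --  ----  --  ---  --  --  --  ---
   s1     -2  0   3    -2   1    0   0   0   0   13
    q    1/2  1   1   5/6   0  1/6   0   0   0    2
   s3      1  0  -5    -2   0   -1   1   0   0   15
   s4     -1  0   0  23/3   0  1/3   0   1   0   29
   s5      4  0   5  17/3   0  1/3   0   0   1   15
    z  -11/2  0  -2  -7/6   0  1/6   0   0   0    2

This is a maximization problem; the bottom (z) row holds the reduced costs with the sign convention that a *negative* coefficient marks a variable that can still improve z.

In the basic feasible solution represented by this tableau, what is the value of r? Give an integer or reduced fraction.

r is nonbasic (not in the basis column), so its value in the current BFS is 0.

0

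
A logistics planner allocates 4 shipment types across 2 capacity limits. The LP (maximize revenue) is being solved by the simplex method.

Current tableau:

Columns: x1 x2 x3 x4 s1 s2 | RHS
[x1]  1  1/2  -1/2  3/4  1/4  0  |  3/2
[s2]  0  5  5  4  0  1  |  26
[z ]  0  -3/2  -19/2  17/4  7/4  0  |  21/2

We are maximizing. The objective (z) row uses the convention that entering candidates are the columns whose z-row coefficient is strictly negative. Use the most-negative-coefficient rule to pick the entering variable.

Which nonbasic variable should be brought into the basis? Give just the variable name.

Objective-row coefficients: x1: 0, x2: -3/2, x3: -19/2, x4: 17/4, s1: 7/4, s2: 0.
The most negative is -19/2 in column x3, so x3 enters.

x3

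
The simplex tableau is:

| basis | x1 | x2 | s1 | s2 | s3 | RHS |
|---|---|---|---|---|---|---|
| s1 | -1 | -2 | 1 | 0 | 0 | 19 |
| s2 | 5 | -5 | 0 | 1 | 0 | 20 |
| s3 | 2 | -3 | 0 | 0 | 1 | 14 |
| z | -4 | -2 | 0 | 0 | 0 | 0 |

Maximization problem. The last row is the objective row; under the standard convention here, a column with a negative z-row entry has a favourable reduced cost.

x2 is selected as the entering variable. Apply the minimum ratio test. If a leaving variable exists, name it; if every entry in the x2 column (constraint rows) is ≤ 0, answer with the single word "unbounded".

unbounded

x2-column entries: row 1: -2, row 2: -5, row 3: -3. All ≤ 0, so x2 can increase without bound; the LP is unbounded in this direction.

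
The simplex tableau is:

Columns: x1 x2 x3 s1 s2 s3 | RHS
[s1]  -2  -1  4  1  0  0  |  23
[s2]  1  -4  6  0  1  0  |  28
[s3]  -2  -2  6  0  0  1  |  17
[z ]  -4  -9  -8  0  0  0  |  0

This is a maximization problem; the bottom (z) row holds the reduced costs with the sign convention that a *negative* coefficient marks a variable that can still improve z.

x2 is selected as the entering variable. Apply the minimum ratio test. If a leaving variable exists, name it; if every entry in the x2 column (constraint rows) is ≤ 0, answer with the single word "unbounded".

x2-column entries: row 1: -1, row 2: -4, row 3: -2. All ≤ 0, so x2 can increase without bound; the LP is unbounded in this direction.

unbounded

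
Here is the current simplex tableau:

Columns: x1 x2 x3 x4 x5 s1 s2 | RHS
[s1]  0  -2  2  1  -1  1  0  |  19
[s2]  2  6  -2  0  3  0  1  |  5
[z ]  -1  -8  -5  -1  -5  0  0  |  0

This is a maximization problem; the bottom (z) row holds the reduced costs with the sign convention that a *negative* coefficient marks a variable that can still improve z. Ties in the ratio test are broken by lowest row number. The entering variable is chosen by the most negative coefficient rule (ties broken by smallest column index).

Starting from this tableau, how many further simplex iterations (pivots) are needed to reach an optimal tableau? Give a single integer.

pivot: x2 in, s2 out → z = 20/3
pivot: x3 in, s1 out → z = 251/2
pivot: x5 in, x2 out → z = 275/2
No improving column remains; optimal.

3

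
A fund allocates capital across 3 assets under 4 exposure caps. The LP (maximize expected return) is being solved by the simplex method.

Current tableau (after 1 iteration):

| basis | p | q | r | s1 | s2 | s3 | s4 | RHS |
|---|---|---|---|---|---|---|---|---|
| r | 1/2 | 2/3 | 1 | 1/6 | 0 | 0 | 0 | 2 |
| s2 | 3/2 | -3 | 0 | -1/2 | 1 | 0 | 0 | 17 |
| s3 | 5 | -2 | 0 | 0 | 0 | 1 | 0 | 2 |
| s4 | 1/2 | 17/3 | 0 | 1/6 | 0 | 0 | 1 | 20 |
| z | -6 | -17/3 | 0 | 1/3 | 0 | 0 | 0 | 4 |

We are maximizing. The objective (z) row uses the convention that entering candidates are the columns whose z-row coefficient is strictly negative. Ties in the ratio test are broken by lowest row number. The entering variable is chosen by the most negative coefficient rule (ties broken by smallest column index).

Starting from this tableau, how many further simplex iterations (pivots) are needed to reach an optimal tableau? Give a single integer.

2

pivot: p in, s3 out → z = 32/5
pivot: q in, r out → z = 301/13
No improving column remains; optimal.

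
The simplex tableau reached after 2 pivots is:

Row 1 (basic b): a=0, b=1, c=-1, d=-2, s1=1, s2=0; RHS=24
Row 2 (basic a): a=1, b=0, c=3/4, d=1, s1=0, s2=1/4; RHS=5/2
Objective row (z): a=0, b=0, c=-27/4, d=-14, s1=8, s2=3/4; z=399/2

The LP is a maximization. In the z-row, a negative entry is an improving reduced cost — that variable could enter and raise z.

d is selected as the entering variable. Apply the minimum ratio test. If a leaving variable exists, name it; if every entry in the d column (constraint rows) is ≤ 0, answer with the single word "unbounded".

Ratios: row 1 (b): entry -2 ≤ 0, skip; row 2 (a): (5/2)/1 = 5/2.
Minimum ratio is in the a row, so a leaves.

a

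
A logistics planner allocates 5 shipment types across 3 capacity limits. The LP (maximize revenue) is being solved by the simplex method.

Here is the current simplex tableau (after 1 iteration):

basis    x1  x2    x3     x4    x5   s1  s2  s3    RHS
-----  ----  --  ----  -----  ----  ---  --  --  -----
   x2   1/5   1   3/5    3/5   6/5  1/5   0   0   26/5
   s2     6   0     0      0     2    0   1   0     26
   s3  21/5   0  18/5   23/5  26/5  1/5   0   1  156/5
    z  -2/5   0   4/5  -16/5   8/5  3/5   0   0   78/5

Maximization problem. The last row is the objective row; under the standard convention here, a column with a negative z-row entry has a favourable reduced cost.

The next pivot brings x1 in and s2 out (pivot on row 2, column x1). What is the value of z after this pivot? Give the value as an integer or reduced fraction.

Minimum ratio for x1: 26/6 = 13/3.
z changes by −(z-row coeff of x1)·ratio = −(-2/5)·(13/3) = 26/15.
New z = 78/5 + (26/15) = 52/3.

52/3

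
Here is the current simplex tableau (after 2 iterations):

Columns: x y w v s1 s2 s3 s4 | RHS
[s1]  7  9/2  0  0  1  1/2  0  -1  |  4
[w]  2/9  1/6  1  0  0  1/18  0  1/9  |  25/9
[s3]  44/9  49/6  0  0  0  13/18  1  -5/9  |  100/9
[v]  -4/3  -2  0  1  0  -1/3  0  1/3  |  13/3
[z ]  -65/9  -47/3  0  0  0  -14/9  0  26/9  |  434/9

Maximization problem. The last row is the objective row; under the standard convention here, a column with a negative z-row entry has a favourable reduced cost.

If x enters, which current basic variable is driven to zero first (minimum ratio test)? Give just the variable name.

s1

Ratios: row 1 (s1): 4/7 = 4/7; row 2 (w): (25/9)/(2/9) = 25/2; row 3 (s3): (100/9)/(44/9) = 25/11; row 4 (v): entry -4/3 ≤ 0, skip.
Minimum ratio 4/7 is in the s1 row, so s1 leaves.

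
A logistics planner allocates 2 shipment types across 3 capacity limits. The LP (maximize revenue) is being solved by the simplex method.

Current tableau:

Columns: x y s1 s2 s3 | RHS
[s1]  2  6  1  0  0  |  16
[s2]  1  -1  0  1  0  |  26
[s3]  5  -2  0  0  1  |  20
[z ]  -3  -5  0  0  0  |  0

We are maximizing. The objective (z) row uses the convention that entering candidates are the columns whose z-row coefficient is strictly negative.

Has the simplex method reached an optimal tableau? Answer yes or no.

Column x has objective-row coefficient -3, which is negative; an improving pivot exists, so not yet optimal.

no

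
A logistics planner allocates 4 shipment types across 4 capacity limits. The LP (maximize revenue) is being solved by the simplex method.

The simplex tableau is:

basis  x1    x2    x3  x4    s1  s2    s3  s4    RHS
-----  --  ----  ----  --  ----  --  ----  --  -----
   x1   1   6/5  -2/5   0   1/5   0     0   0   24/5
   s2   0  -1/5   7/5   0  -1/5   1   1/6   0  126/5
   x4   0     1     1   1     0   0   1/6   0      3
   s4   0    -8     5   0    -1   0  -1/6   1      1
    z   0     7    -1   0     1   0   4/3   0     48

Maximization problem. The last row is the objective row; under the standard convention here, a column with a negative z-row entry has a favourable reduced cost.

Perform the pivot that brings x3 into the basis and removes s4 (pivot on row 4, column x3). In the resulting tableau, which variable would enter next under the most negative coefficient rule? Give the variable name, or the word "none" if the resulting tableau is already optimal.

Pivot element 5. New z-row = old z-row − (-1)·(row 4/5).
Updated z-row coefficients: x1: 0, x2: 27/5, x3: 0, x4: 0, s1: 4/5, s2: 0, s3: 13/10, s4: 1/5.
No coefficient is strictly negative; the tableau after this pivot is optimal.

none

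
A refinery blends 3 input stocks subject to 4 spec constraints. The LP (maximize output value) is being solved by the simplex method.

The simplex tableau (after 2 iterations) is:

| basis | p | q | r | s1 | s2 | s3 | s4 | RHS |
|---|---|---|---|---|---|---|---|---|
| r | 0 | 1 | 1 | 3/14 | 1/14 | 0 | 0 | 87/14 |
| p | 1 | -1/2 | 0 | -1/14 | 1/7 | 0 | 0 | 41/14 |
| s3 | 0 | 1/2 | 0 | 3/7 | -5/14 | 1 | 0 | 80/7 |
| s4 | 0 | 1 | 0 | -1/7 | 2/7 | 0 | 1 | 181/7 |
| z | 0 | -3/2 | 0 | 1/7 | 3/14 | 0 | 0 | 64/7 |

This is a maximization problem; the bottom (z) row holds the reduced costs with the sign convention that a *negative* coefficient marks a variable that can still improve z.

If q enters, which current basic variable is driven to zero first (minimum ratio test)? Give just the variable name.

Ratios: row 1 (r): (87/14)/1 = 87/14; row 2 (p): entry -1/2 ≤ 0, skip; row 3 (s3): (80/7)/(1/2) = 160/7; row 4 (s4): (181/7)/1 = 181/7.
Minimum ratio 87/14 is in the r row, so r leaves.

r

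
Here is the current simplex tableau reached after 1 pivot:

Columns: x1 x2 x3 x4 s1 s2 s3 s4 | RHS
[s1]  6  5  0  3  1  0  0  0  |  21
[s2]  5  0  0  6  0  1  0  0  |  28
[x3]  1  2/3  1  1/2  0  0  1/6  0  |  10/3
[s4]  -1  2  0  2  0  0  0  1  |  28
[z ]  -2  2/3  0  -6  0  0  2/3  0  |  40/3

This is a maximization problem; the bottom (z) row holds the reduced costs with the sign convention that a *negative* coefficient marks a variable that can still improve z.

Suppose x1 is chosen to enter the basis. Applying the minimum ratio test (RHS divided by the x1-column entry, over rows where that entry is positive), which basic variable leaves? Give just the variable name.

Ratios: row 1 (s1): 21/6 = 7/2; row 2 (s2): 28/5 = 28/5; row 3 (x3): (10/3)/1 = 10/3; row 4 (s4): entry -1 ≤ 0, skip.
Minimum ratio 10/3 is in the x3 row, so x3 leaves.

x3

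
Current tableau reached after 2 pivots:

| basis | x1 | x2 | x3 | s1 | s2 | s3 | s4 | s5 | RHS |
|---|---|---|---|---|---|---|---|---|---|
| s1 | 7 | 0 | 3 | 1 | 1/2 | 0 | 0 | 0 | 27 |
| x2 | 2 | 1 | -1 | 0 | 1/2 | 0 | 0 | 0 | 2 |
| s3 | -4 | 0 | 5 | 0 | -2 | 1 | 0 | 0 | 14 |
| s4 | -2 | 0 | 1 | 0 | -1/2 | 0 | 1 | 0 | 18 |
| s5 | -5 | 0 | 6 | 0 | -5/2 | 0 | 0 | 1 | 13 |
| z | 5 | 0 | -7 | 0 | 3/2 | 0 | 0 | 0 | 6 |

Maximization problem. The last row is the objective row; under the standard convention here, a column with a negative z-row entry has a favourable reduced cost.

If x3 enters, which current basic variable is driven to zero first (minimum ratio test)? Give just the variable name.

Ratios: row 1 (s1): 27/3 = 9; row 2 (x2): entry -1 ≤ 0, skip; row 3 (s3): 14/5 = 14/5; row 4 (s4): 18/1 = 18; row 5 (s5): 13/6 = 13/6.
Minimum ratio 13/6 is in the s5 row, so s5 leaves.

s5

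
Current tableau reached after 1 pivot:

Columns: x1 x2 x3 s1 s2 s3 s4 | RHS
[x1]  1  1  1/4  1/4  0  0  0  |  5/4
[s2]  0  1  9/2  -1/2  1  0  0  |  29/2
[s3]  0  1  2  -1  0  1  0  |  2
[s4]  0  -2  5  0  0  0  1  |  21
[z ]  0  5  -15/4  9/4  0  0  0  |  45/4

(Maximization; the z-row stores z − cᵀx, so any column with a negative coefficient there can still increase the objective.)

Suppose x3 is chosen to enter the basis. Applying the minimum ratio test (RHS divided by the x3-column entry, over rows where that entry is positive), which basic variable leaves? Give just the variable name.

s3

Ratios: row 1 (x1): (5/4)/(1/4) = 5; row 2 (s2): (29/2)/(9/2) = 29/9; row 3 (s3): 2/2 = 1; row 4 (s4): 21/5 = 21/5.
Minimum ratio 1 is in the s3 row, so s3 leaves.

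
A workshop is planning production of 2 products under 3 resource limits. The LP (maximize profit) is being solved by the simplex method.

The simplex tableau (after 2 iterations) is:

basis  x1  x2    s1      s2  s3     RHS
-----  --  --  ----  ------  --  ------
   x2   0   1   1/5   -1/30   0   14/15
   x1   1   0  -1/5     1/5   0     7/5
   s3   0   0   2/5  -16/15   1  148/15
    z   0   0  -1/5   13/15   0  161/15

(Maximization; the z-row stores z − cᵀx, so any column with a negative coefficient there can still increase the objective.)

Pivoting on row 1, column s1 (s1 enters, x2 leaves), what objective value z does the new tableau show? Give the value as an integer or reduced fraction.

Minimum ratio for s1: (14/15)/(1/5) = 14/3.
z changes by −(z-row coeff of s1)·ratio = −(-1/5)·(14/3) = 14/15.
New z = 161/15 + (14/15) = 35/3.

35/3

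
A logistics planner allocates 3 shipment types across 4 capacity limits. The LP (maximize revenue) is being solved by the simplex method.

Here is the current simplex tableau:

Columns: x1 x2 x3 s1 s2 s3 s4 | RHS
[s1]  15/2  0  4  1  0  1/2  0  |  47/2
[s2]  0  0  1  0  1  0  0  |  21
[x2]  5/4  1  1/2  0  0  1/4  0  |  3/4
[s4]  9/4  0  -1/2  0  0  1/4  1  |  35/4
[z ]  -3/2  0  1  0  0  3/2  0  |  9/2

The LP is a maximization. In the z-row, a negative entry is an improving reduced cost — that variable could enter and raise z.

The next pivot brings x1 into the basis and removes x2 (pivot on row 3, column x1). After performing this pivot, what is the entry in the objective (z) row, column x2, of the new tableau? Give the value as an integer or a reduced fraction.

6/5

Pivot element is row 3, column x1: 5/4.
Normalize row 3: new (row 3, x2) = 1/(5/4) = 4/5.
z-row ← z-row − (-3/2)·(new row 3): 0 − (-3/2)·(4/5) = 6/5.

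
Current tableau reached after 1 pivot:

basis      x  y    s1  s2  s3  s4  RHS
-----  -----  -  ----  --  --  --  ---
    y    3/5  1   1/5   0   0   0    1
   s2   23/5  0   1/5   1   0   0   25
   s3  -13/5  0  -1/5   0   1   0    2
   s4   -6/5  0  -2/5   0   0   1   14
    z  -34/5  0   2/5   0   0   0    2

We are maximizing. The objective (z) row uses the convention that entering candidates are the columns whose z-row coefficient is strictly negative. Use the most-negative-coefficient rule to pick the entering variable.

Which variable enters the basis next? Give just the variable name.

x

Objective-row coefficients: x: -34/5, y: 0, s1: 2/5, s2: 0, s3: 0, s4: 0.
The most negative is -34/5 in column x, so x enters.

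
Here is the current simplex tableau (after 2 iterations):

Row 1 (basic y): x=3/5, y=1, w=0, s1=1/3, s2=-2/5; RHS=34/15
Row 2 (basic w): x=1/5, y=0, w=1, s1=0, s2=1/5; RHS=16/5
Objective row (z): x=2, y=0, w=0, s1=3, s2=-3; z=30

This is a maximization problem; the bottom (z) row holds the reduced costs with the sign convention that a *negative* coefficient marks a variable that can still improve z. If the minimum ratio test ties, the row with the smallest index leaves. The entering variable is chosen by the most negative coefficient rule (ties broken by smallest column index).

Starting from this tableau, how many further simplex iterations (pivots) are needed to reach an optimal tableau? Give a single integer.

1

pivot: s2 in, w out → z = 78
No improving column remains; optimal.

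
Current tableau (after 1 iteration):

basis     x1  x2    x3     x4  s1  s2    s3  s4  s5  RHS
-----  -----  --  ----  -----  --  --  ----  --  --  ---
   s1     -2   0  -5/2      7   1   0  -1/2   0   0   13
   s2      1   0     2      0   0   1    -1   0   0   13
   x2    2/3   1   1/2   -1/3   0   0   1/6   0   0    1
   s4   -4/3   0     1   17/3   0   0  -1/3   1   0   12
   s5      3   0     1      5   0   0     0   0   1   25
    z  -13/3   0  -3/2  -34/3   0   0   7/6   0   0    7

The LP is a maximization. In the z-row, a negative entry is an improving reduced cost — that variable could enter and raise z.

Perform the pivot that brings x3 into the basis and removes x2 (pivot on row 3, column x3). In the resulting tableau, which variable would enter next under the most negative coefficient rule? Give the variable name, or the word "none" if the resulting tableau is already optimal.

x4

Pivot element 1/2. New z-row = old z-row − (-3/2)·(row 3/(1/2)).
Updated z-row coefficients: x1: -7/3, x2: 3, x3: 0, x4: -37/3, s1: 0, s2: 0, s3: 5/3, s4: 0, s5: 0.
The most negative is -37/3 in column x4, so x4 would enter next.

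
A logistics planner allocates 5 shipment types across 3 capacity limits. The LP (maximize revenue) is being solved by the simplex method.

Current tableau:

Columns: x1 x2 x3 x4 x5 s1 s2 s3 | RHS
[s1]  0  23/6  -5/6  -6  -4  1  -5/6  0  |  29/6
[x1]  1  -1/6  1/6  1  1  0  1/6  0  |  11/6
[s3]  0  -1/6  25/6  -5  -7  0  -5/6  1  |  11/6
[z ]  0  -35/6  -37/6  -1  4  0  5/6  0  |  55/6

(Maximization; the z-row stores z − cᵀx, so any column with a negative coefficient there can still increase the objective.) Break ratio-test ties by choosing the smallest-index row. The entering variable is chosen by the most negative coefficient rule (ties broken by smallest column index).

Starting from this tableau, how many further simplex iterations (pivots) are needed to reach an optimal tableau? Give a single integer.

pivot: x3 in, s3 out → z = 297/25
pivot: x4 in, x1 out → z = 121/5
pivot: x2 in, s1 out → z = 2711/43
No improving column remains; optimal.

3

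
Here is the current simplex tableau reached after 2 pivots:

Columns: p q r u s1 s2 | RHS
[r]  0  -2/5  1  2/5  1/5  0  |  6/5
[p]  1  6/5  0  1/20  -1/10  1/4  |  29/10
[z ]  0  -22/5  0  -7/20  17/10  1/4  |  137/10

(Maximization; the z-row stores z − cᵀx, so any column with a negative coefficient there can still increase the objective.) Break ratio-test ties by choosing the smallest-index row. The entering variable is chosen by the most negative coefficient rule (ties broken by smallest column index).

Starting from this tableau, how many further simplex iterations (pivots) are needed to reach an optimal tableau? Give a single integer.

2

pivot: q in, p out → z = 73/3
pivot: u in, r out → z = 126/5
No improving column remains; optimal.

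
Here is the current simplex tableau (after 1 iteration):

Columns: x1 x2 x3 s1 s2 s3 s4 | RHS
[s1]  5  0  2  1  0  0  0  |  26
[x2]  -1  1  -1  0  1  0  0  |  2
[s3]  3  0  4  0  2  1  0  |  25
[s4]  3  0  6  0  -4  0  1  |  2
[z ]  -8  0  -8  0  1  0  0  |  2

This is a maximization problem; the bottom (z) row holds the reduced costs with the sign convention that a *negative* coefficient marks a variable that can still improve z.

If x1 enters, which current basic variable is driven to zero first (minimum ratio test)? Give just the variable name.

Ratios: row 1 (s1): 26/5 = 26/5; row 2 (x2): entry -1 ≤ 0, skip; row 3 (s3): 25/3 = 25/3; row 4 (s4): 2/3 = 2/3.
Minimum ratio 2/3 is in the s4 row, so s4 leaves.

s4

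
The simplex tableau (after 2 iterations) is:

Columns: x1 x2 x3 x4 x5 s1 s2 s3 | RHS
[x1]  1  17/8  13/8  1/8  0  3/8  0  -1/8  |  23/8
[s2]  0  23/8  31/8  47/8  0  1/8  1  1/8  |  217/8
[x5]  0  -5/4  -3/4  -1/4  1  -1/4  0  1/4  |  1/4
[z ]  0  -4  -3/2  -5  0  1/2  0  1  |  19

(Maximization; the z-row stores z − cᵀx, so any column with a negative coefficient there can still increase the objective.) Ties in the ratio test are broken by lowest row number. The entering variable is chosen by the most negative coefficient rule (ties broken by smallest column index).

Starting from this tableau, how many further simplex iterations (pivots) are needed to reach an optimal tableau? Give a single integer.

pivot: x4 in, s2 out → z = 1978/47
pivot: x2 in, x1 out → z = 4250/97
No improving column remains; optimal.

2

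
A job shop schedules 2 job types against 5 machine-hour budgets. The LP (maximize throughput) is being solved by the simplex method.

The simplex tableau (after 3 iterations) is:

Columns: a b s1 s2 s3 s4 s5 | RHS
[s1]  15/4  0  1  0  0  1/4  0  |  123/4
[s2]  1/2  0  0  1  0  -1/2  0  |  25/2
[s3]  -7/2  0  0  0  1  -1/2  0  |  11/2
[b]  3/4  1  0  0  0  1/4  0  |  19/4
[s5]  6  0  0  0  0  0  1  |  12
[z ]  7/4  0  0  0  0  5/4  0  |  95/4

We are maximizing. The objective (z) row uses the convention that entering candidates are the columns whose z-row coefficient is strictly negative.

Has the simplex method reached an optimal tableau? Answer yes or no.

No objective-row coefficient is strictly negative, so no entering variable exists; the tableau is optimal.

yes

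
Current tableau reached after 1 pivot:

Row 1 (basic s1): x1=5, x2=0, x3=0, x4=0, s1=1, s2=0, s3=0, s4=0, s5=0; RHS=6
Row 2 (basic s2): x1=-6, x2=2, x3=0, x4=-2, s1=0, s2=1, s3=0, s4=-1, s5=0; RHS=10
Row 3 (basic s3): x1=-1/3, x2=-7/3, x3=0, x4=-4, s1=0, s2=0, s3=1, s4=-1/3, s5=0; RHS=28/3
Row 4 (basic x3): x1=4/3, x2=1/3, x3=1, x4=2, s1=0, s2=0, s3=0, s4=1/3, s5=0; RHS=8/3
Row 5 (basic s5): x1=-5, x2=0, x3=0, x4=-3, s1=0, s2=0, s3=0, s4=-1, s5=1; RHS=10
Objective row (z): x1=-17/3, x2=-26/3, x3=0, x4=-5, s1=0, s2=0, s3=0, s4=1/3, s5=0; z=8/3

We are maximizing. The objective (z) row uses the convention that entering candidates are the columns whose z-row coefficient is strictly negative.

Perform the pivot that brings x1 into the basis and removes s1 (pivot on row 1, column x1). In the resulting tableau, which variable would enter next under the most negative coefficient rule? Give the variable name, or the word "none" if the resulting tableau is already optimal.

Pivot element 5. New z-row = old z-row − (-17/3)·(row 1/5).
Updated z-row coefficients: x1: 0, x2: -26/3, x3: 0, x4: -5, s1: 17/15, s2: 0, s3: 0, s4: 1/3, s5: 0.
The most negative is -26/3 in column x2, so x2 would enter next.

x2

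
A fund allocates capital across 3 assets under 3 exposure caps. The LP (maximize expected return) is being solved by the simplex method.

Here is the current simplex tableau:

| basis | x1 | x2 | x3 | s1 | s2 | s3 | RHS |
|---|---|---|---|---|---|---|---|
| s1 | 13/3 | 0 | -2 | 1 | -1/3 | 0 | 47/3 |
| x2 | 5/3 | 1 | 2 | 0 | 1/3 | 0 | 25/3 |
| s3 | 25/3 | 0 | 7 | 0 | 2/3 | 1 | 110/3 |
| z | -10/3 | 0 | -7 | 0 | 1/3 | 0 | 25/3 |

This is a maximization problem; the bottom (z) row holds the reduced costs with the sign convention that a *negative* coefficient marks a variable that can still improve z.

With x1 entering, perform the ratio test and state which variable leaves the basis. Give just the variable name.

Ratios: row 1 (s1): (47/3)/(13/3) = 47/13; row 2 (x2): (25/3)/(5/3) = 5; row 3 (s3): (110/3)/(25/3) = 22/5.
Minimum ratio 47/13 is in the s1 row, so s1 leaves.

s1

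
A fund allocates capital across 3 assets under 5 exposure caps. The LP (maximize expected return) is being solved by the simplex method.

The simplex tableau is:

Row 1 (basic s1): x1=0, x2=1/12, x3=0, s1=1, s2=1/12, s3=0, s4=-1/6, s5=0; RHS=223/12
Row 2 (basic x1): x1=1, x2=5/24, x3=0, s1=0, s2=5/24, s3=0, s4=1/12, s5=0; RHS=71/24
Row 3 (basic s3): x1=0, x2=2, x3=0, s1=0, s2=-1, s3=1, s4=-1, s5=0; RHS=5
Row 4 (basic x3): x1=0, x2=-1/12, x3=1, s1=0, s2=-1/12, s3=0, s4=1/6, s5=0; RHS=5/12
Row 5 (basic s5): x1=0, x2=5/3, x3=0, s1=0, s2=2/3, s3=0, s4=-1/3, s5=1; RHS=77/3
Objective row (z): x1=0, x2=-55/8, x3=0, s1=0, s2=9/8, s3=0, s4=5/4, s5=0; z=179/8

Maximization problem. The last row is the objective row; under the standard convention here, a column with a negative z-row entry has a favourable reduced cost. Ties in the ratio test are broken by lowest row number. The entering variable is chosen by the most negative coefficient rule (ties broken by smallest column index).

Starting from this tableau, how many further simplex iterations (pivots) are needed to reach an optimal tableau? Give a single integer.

3

pivot: x2 in, s3 out → z = 633/16
pivot: s2 in, x1 out → z = 288/5
pivot: s4 in, x3 out → z = 64
No improving column remains; optimal.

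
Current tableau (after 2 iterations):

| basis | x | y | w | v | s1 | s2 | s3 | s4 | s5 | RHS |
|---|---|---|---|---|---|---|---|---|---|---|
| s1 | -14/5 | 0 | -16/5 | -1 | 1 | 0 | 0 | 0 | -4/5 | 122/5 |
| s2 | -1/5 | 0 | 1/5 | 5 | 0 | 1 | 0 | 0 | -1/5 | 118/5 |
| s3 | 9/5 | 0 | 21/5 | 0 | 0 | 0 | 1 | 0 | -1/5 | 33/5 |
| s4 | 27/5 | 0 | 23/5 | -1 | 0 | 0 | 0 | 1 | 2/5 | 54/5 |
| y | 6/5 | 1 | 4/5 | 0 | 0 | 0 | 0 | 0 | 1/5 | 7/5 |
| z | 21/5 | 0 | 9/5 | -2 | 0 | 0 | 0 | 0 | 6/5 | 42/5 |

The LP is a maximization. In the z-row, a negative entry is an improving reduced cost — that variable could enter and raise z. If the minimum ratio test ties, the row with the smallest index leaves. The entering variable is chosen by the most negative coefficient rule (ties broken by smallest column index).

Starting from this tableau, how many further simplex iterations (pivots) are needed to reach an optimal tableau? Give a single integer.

1

pivot: v in, s2 out → z = 446/25
No improving column remains; optimal.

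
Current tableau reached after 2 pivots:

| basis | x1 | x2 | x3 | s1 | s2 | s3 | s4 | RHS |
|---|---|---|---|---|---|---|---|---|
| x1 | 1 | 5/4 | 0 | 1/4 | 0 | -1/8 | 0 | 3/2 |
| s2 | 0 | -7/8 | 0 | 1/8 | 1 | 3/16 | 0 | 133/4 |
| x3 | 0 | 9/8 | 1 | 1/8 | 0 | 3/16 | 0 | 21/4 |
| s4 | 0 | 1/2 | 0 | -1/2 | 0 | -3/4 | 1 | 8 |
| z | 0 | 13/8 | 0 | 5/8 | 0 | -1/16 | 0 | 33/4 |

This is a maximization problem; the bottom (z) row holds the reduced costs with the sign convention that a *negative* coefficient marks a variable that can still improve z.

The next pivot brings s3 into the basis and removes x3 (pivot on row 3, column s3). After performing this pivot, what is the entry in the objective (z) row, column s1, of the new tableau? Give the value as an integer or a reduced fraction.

Pivot element is row 3, column s3: 3/16.
Normalize row 3: new (row 3, s1) = (1/8)/(3/16) = 2/3.
z-row ← z-row − (-1/16)·(new row 3): 5/8 − (-1/16)·(2/3) = 2/3.

2/3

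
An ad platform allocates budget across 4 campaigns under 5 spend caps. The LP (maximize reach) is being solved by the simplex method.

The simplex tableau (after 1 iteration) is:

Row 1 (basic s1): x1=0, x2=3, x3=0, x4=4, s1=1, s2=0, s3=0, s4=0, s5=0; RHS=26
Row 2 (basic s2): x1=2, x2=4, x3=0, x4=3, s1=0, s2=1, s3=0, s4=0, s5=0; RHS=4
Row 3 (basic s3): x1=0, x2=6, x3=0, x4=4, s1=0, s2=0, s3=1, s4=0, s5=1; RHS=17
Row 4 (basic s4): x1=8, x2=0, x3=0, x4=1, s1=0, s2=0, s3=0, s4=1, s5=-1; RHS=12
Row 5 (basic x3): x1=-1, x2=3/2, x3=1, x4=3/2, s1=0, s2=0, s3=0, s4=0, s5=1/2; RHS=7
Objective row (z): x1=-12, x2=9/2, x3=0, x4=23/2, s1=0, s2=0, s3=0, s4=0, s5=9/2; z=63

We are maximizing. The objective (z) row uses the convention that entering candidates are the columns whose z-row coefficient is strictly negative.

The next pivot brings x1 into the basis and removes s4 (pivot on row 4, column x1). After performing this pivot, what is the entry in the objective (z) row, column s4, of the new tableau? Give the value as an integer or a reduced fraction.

3/2

Pivot element is row 4, column x1: 8.
Normalize row 4: new (row 4, s4) = 1/8 = 1/8.
z-row ← z-row − (-12)·(new row 4): 0 − (-12)·(1/8) = 3/2.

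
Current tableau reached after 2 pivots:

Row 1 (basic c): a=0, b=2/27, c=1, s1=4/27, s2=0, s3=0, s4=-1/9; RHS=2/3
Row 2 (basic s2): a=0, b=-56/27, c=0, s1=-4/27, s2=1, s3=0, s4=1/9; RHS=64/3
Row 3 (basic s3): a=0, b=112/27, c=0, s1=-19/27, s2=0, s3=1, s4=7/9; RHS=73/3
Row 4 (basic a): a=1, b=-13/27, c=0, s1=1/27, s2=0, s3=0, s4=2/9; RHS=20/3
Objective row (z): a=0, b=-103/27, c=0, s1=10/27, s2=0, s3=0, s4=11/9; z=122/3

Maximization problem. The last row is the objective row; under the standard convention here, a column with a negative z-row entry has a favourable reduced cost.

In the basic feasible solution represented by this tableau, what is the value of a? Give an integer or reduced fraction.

a is basic (row 4); its value is the RHS of that row: 20/3.

20/3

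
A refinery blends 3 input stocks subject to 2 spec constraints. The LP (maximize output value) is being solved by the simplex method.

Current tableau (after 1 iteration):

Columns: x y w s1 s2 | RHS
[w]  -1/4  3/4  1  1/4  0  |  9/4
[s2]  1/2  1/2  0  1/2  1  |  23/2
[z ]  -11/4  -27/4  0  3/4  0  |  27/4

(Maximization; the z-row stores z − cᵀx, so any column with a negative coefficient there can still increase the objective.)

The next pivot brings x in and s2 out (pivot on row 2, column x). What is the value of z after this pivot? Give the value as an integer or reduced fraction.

Minimum ratio for x: (23/2)/(1/2) = 23.
z changes by −(z-row coeff of x)·ratio = −(-11/4)·23 = 253/4.
New z = 27/4 + (253/4) = 70.

70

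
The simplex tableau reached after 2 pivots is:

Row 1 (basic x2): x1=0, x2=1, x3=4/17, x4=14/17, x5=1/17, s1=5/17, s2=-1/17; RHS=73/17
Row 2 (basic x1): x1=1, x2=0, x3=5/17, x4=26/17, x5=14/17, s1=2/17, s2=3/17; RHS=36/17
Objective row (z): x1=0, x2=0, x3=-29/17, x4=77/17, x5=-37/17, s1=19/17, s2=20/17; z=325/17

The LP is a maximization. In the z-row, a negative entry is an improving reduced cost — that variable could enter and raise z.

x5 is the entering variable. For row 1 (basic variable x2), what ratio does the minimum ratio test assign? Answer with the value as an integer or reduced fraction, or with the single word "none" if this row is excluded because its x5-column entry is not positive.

Ratio = RHS / (x5 entry) = (73/17) / (1/17) = 73.

73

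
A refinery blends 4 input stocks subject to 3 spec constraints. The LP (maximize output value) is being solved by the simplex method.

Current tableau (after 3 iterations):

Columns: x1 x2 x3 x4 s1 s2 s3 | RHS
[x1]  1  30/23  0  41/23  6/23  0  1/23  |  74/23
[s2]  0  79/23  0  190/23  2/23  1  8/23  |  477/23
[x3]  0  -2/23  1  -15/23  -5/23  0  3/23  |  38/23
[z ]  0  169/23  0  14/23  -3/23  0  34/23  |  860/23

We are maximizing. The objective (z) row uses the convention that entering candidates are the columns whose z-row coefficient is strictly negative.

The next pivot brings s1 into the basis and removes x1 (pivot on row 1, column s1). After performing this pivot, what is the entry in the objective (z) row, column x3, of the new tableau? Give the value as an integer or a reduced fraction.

0

Pivot element is row 1, column s1: 6/23.
Normalize row 1: new (row 1, x3) = 0/(6/23) = 0.
z-row ← z-row − (-3/23)·(new row 1): 0 − (-3/23)·0 = 0.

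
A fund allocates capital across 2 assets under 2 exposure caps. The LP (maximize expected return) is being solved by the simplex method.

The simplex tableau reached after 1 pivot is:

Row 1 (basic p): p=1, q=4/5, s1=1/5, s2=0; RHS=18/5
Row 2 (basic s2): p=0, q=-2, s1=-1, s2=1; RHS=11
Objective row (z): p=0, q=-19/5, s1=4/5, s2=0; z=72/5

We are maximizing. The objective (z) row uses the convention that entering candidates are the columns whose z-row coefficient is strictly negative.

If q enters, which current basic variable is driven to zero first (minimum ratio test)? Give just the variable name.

p

Ratios: row 1 (p): (18/5)/(4/5) = 9/2; row 2 (s2): entry -2 ≤ 0, skip.
Minimum ratio 9/2 is in the p row, so p leaves.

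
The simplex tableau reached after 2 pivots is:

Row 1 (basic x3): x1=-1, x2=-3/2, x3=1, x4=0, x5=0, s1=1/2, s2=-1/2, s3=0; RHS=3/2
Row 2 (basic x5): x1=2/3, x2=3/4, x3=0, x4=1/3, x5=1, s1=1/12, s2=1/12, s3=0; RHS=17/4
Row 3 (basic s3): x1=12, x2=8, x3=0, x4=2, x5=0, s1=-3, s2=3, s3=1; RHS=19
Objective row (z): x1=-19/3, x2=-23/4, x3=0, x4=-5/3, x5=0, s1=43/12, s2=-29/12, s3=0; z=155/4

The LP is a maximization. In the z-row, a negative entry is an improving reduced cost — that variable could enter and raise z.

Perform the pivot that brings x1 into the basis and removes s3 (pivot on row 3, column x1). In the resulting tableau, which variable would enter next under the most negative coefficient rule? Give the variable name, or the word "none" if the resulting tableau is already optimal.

x2

Pivot element 12. New z-row = old z-row − (-19/3)·(row 3/12).
Updated z-row coefficients: x1: 0, x2: -55/36, x3: 0, x4: -11/18, x5: 0, s1: 2, s2: -5/6, s3: 19/36.
The most negative is -55/36 in column x2, so x2 would enter next.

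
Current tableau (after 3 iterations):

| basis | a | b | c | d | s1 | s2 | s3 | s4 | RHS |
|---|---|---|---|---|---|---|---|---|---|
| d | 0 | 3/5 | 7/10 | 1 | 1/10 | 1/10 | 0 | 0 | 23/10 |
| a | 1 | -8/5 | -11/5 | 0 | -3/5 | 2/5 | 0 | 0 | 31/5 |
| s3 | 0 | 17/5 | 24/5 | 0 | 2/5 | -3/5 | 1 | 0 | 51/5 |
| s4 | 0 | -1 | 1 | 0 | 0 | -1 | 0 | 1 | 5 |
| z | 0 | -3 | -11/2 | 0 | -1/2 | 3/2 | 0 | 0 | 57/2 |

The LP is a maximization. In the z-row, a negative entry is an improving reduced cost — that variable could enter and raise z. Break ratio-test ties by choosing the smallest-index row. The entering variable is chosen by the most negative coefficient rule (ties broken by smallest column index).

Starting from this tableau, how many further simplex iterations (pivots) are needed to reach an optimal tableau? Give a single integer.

pivot: c in, s3 out → z = 643/16
pivot: s1 in, d out → z = 41
No improving column remains; optimal.

2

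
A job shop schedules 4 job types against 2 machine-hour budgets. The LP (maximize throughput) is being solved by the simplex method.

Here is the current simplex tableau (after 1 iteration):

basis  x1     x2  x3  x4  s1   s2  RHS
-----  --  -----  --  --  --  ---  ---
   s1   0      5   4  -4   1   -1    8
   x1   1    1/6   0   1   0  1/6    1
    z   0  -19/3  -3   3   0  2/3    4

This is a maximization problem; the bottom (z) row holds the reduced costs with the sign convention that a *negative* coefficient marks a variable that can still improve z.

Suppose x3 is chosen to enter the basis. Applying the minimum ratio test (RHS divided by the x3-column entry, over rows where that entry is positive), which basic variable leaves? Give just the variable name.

Ratios: row 1 (s1): 8/4 = 2; row 2 (x1): entry 0 ≤ 0, skip.
Minimum ratio 2 is in the s1 row, so s1 leaves.

s1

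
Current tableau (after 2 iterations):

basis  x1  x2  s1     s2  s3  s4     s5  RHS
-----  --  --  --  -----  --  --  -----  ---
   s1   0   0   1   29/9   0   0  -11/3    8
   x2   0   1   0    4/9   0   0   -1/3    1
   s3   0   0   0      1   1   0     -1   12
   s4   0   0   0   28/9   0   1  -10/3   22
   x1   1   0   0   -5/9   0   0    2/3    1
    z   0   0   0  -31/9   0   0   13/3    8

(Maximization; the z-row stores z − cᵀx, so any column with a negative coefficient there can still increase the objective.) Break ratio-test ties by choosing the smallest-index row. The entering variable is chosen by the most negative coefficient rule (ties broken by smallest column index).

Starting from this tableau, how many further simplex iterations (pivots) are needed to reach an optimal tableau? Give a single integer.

pivot: s2 in, x2 out → z = 63/4
No improving column remains; optimal.

1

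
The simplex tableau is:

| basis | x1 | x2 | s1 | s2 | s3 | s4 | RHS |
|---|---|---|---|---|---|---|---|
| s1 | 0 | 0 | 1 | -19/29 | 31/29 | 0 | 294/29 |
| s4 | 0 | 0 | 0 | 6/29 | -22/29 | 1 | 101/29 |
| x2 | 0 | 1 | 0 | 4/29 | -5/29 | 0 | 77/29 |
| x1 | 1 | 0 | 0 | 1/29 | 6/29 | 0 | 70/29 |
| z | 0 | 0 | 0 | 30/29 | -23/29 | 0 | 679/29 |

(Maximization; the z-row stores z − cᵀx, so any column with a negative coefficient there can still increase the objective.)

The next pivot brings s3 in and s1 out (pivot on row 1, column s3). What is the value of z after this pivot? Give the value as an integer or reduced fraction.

959/31

Minimum ratio for s3: (294/29)/(31/29) = 294/31.
z changes by −(z-row coeff of s3)·ratio = −(-23/29)·(294/31) = 6762/899.
New z = 679/29 + (6762/899) = 959/31.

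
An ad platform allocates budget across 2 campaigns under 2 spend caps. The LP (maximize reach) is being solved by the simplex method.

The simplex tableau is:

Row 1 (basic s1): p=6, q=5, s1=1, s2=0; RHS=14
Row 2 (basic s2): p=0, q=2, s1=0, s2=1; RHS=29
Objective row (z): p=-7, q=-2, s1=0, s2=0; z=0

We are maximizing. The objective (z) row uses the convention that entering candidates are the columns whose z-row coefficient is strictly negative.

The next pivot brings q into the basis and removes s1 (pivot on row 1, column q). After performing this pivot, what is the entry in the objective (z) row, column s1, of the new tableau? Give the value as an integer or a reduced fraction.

Pivot element is row 1, column q: 5.
Normalize row 1: new (row 1, s1) = 1/5 = 1/5.
z-row ← z-row − (-2)·(new row 1): 0 − (-2)·(1/5) = 2/5.

2/5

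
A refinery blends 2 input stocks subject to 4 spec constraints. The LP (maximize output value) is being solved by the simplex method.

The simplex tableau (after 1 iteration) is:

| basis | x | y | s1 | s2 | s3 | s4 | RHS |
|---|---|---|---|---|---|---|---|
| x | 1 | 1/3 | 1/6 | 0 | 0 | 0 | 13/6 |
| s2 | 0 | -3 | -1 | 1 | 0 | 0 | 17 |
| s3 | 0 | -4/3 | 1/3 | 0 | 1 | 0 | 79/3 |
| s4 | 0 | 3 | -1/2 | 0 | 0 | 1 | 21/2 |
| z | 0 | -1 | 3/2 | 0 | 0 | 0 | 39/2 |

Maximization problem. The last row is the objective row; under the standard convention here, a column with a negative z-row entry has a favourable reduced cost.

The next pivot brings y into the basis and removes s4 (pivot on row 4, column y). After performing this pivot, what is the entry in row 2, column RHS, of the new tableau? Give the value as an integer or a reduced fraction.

55/2

Pivot element is row 4, column y: 3.
Normalize row 4: new (row 4, RHS) = (21/2)/3 = 7/2.
row 2 ← row 2 − (-3)·(new row 4): 17 − (-3)·(7/2) = 55/2.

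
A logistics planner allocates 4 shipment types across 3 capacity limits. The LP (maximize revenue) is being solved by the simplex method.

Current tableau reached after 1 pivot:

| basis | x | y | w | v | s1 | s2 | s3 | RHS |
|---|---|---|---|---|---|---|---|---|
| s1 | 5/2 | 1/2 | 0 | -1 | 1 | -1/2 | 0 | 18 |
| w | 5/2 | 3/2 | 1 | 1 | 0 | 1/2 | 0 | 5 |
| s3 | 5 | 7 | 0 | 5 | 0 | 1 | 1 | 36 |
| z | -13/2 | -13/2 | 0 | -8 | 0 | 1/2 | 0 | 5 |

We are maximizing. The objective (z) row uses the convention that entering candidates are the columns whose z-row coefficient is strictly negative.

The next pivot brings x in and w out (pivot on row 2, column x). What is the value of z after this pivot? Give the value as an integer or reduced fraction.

Minimum ratio for x: 5/(5/2) = 2.
z changes by −(z-row coeff of x)·ratio = −(-13/2)·2 = 13.
New z = 5 + 13 = 18.

18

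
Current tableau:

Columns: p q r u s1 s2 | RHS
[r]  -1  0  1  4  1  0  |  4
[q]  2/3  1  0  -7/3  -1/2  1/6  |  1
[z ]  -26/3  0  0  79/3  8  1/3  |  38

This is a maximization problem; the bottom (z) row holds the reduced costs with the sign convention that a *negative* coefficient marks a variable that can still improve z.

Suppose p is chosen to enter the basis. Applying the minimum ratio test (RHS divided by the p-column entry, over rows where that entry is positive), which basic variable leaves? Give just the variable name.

q

Ratios: row 1 (r): entry -1 ≤ 0, skip; row 2 (q): 1/(2/3) = 3/2.
Minimum ratio 3/2 is in the q row, so q leaves.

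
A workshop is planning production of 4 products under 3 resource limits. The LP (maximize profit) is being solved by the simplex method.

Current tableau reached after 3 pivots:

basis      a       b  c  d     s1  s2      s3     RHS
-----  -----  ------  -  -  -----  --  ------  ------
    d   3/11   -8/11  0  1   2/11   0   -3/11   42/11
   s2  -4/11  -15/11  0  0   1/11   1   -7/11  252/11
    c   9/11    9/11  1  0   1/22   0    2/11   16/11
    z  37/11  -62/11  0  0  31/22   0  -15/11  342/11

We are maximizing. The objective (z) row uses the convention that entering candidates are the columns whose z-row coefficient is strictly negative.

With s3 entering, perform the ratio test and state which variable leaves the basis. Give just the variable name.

c

Ratios: row 1 (d): entry -3/11 ≤ 0, skip; row 2 (s2): entry -7/11 ≤ 0, skip; row 3 (c): (16/11)/(2/11) = 8.
Minimum ratio 8 is in the c row, so c leaves.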